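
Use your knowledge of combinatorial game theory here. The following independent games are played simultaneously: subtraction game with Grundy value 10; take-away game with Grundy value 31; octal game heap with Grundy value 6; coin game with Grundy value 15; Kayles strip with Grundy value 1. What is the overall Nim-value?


By the Sprague-Grundy theorem, the Grundy value of a sum of games is the XOR of individual Grundy values.
subtraction game: Grundy value = 10. Running XOR: 0 XOR 10 = 10
take-away game: Grundy value = 31. Running XOR: 10 XOR 31 = 21
octal game heap: Grundy value = 6. Running XOR: 21 XOR 6 = 19
coin game: Grundy value = 15. Running XOR: 19 XOR 15 = 28
Kayles strip: Grundy value = 1. Running XOR: 28 XOR 1 = 29
The combined Grundy value is 29.

29


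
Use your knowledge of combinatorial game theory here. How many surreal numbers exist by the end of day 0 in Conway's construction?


Day 0: {|} = 0 is born. Count = 1.
Day n: the number of surreal numbers born by day n is 2^(n+1) - 1.
By day 0: 2^1 - 1 = 1
By day 0: 1 surreal numbers.

1


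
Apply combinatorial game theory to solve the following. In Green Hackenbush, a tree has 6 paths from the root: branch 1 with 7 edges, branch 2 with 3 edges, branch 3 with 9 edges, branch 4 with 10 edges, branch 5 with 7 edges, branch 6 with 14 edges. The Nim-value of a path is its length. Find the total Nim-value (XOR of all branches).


The tree has 6 branches from the ground vertex.
In Green Hackenbush, the Nim-value of a simple path of length k is k.
Branch 1: length 7, Nim-value = 7
Branch 2: length 3, Nim-value = 3
Branch 3: length 9, Nim-value = 9
Branch 4: length 10, Nim-value = 10
Branch 5: length 7, Nim-value = 7
Branch 6: length 14, Nim-value = 14
Total Nim-value = XOR of all branch values:
0 XOR 7 = 7
7 XOR 3 = 4
4 XOR 9 = 13
13 XOR 10 = 7
7 XOR 7 = 0
0 XOR 14 = 14
Nim-value of the tree = 14

14


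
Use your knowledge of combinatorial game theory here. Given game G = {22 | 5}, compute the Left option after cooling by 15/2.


Original game: {22 | 5} (a switch {a | b} with a > b).
Cooling by t (for t below the temperature (a - b)/2 = 17/2) taxes each move by t: {a | b} cooled by t is {a - t | b + t}.
Cooling amount: t = 15/2
Cooled Left option: 22 - 15/2 = 29/2
Cooled Right option: 5 + 15/2 = 25/2
Cooled game: {29/2 | 25/2}
Left option = 29/2

29/2


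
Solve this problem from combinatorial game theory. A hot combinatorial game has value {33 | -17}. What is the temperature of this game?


The game is {33 | -17}, a switch {a | b} with numbers a > b.
Cooling {a | b} by t gives {a - t | b + t}, which stops being hot when a - t = b + t, i.e. at t = (a - b)/2. So the temperature of a switch is (a - b)/2.
Temperature = (Left option - Right option) / 2
= (33 - (-17)) / 2
= 50 / 2
= 25

25


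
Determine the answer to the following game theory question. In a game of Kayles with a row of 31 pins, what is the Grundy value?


Kayles: a move removes 1 or 2 adjacent pins from a contiguous row.
Removing pins from a row of k leaves two independent rows (a, b) with a + b = k - 1 (one pin) or a + b = k - 2 (two pins); an end removal gives a = 0.
By Sprague-Grundy, G(k) = mex{ G(a) XOR G(b) } over all these splits. G(0) = 0.
G(1): splits (0,0):0^0=0 -> mex({0}) = 1
G(2): splits (0,1):0^1=1 (0,0):0^0=0 -> mex({0, 1}) = 2
G(3): splits (0,2):0^2=2 (1,1):1^1=0 (0,1):0^1=1 -> mex({0, 1, 2}) = 3
G(4): splits (0,3):0^3=3 (1,2):1^2=3 (0,2):0^2=2 (1,1):1^1=0 -> mex({0, 2, 3}) = 1
G(5): splits (0,4):0^1=1 (1,3):1^3=2 (2,2):2^2=0 (0,3):0^3=3 (1,2):1^2=3 -> mex({0, 1, 2, 3}) = 4
G(6) = mex({0, 1, 2, 4}) = 3
G(7) = mex({0, 1, 3, 4, 5}) = 2
G(8) = mex({0, 2, 3, 5, 6}) = 1
G(9) = mex({0, 1, 2, 3, 6, 7}) = 4
G(10) = mex({0, 1, 3, 4, 5, 7}) = 2
G(11) = mex({0, 1, 2, 3, 4, 5}) = 6
G(12) = mex({0, 1, 2, 3, 5, 6, 7}) = 4
G(13) = mex({0, 2, 3, 4, 6, 7}) = 1
G(14) = mex({0, 1, 4, 5, 6, 7}) = 2
G(15) = mex({0, 1, 2, 3, 4, 5, 6}) = 7
G(16) = mex({0, 2, 3, 5, 6, 7}) = 1
G(17) = mex({0, 1, 2, 3, 5, 6, 7}) = 4
G(18) = mex({0, 1, 2, 4, 5, 6}) = 3
G(19) = mex({0, 1, 3, 4, 5, 7}) = 2
G(20) = mex({0, 2, 3, 4, 5, 6, 7}) = 1
G(21) = mex({0, 1, 2, 3, 5, 6, 7}) = 4
G(22) = mex({0, 1, 2, 3, 4, 5, 7}) = 6
G(23) = mex({0, 1, 2, 3, 4, 5, 6}) = 7
G(24) = mex({0, 1, 2, 3, 5, 6, 7}) = 4
G(25) = mex({0, 2, 3, 4, 6, 7}) = 1
G(26) = mex({0, 1, 3, 4, 5, 6, 7}) = 2
G(27) = mex({0, 1, 2, 3, 4, 5, 6, 7}) = 8
G(28) = mex({0, 1, 2, 3, 4, 6, 7, 8}) = 5
G(29) = mex({0, 1, 2, 3, 5, 6, 7, 8, 9}) = 4
G(30) = mex({0, 1, 2, 3, 4, 5, 6, 9, 10}) = 7
G(31) = mex({0, 1, 3, 4, 5, 7, 10, 11}) = 2
Therefore G(31) = 2.

2


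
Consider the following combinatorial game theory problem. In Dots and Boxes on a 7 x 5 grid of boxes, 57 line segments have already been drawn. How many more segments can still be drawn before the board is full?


Grid: 7 x 5 boxes, i.e. 8 rows and 6 columns of dots.
Horizontal edges: (rows + 1) * cols = 8 * 5 = 40
Vertical edges: rows * (cols + 1) = 7 * 6 = 42
Total edges: 40 + 42 = 82
Edges drawn: 57
Remaining: 82 - 57 = 25

25


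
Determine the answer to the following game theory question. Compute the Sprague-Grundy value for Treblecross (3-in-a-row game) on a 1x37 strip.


Treblecross: place X on empty cells; 3-in-a-row wins.
Playing within two cells of an existing X lets the opponent win at once, so sensible play treats the cells i-2..i+2 around each X as dead. The player left with no safe cell loses, so this is a normal-play take-away game on strips of safe cells.
Placing X at cell i (0-indexed) of a strip of k safe cells leaves independent strips of sizes max(0, i-2) and max(0, k-i-3). Hence G(k) = mex{ G(max(0,i-2)) XOR G(max(0,k-i-3)) : 0 <= i < k }, with G(0) = 0.
G(1): splits (0,0):0^0=0 -> mex({0}) = 1
G(2): splits (0,0):0^0=0 -> mex({0}) = 1
G(3): splits (0,0):0^0=0 -> mex({0}) = 1
G(4): splits (0,1):0^1=1 (0,0):0^0=0 -> mex({0, 1}) = 2
G(5): splits (0,2):0^1=1 (0,1):0^1=1 (0,0):0^0=0 -> mex({0, 1}) = 2
G(6) = mex({1}) = 0
G(7) = mex({0, 1, 2}) = 3
G(8) = mex({0, 1, 2}) = 3
G(9) = mex({0, 2}) = 1
G(10) = mex({0, 2, 3}) = 1
G(11) = mex({0, 3}) = 1
G(12) = mex({1, 3}) = 0
G(13) = mex({0, 1, 2, 3}) = 4
G(14) = mex({0, 1, 2}) = 3
G(15) = mex({0, 1, 2}) = 3
G(16) = mex({0, 1, 2, 4}) = 3
G(17) = mex({0, 1, 3, 4}) = 2
G(18) = mex({0, 1, 3, 4}) = 2
G(19) = mex({0, 1, 3, 5}) = 2
G(20) = mex({0, 1, 2, 3, 5}) = 4
G(21) = mex({0, 1, 2, 3, 5}) = 4
G(22) = mex({1, 2, 6}) = 0
G(23) = mex({0, 1, 2, 3, 4, 6}) = 5
G(24) = mex({0, 1, 2, 3, 4}) = 5
G(25) = mex({0, 1, 3, 4, 7}) = 2
G(26) = mex({0, 1, 3, 4, 5, 7}) = 2
G(27) = mex({0, 1, 3, 5}) = 2
G(28) = mex({0, 1, 2, 5}) = 3
G(29) = mex({0, 1, 2, 4, 5, 6}) = 3
G(30) = mex({1, 2, 4, 6}) = 0
G(31) = mex({0, 1, 2, 3, 4, 6}) = 5
G(32) = mex({1, 2, 3, 4, 7}) = 0
G(33) = mex({0, 3, 7}) = 1
G(34) = mex({0, 2, 3, 5, 7}) = 1
G(35) = mex({0, 2, 3, 5, 6}) = 1
G(36) = mex({0, 1, 2, 5, 6}) = 3
G(37) = mex({0, 1, 2, 4, 5, 6}) = 3
Therefore G(37) = 3.

3


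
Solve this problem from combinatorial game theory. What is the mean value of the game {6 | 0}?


Game = {6 | 0}, a switch {a | b} with numbers a > b.
Its thermograph has left wall a - t and right wall b + t, which meet at t = (a - b)/2, where both equal (a + b)/2. So the mast (mean value) is at (a + b)/2.
Mean = (6 + (0))/2 = 6/2 = 3

3


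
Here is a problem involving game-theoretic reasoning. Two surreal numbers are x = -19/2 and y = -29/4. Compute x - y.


x = -19/2, y = -29/4
Converting to common denominator: 4
x = -38/4, y = -29/4
x - y = -19/2 - -29/4 = -9/4

-9/4


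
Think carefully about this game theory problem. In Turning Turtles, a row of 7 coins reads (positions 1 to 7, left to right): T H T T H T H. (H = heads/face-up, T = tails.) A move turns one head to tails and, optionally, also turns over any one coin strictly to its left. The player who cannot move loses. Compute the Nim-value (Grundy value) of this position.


Coins: T H T T H T H
Key fact: a single head at position k behaves exactly like a Nim heap of size k (turning it to T and optionally flipping a coin at j < k corresponds to moving the heap from k to j, or to 0), and heads combine as a disjunctive sum (two heads at the same place would cancel, matching j XOR j = 0). So the Nim-value is the XOR of the 1-indexed positions of the heads.
Face-up positions (1-indexed): [2, 5, 7]
XOR 0 with 2: 0 XOR 2 = 2
XOR 2 with 5: 2 XOR 5 = 7
XOR 7 with 7: 7 XOR 7 = 0
Nim-value = 0

0


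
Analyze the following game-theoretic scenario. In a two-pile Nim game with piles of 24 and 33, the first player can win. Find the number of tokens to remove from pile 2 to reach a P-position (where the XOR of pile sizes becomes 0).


Piles: 24 and 33
Current XOR: 24 XOR 33 = 57 (non-zero, so this is an N-position).
To make the XOR zero, we need to find a move that balances the piles.
For pile 2 (size 33): target = 33 XOR 57 = 24
We reduce pile 2 from 33 to 24.
Tokens removed: 33 - 24 = 9
Verification: 24 XOR 24 = 0

9


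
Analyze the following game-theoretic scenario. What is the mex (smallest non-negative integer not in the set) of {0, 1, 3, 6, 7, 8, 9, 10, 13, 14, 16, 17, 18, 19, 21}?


Set = {0, 1, 3, 6, 7, 8, 9, 10, 13, 14, 16, 17, 18, 19, 21}
0 is in the set.
1 is in the set.
2 is NOT in the set. This is the mex.
mex = 2

2


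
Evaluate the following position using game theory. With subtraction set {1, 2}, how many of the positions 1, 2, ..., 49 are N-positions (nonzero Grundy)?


Subtraction set S = {1, 2}, so G(n) = n mod 3.
G(n) = 0 when n is a multiple of 3.
Multiples of 3 in [1, 49]: 16
N-positions (nonzero Grundy) = 49 - 16 = 33

33


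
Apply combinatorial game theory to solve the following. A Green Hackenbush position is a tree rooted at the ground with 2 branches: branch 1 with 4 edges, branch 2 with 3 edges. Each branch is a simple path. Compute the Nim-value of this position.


The tree has 2 branches from the ground vertex.
In Green Hackenbush, the Nim-value of a simple path of length k is k.
Branch 1: length 4, Nim-value = 4
Branch 2: length 3, Nim-value = 3
Total Nim-value = XOR of all branch values:
0 XOR 4 = 4
4 XOR 3 = 7
Nim-value of the tree = 7

7


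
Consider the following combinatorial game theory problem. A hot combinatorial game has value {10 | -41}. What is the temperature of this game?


The game is {10 | -41}, a switch {a | b} with numbers a > b.
Cooling {a | b} by t gives {a - t | b + t}, which stops being hot when a - t = b + t, i.e. at t = (a - b)/2. So the temperature of a switch is (a - b)/2.
Temperature = (Left option - Right option) / 2
= (10 - (-41)) / 2
= 51 / 2
= 51/2

51/2


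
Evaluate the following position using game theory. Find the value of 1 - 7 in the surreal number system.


x = 1, y = 7
x - y = 1 - 7 = -6

-6


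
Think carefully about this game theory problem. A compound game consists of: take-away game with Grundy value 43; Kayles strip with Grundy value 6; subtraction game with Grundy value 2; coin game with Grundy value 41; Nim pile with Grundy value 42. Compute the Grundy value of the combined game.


By the Sprague-Grundy theorem, the Grundy value of a sum of games is the XOR of individual Grundy values.
take-away game: Grundy value = 43. Running XOR: 0 XOR 43 = 43
Kayles strip: Grundy value = 6. Running XOR: 43 XOR 6 = 45
subtraction game: Grundy value = 2. Running XOR: 45 XOR 2 = 47
coin game: Grundy value = 41. Running XOR: 47 XOR 41 = 6
Nim pile: Grundy value = 42. Running XOR: 6 XOR 42 = 44
The combined Grundy value is 44.

44


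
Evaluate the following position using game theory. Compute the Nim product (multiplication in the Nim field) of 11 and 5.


Nim multiplication is bilinear over XOR: (u XOR v) * w = (u*w) XOR (v*w).
So we split each operand into its bit components and XOR the pairwise Nim products.
11 = 1 + 2 + 8 (as XOR of powers of 2).
5 = 1 + 4 (as XOR of powers of 2).
Using the standard Nim-product table on single bits:
  2*2 = 3,   2*4 = 8,   2*8 = 12,
  4*4 = 6,   4*8 = 11,  8*8 = 13,
and  1*x = x (identity), k*l = l*k (commutative).
Pairwise Nim products:
  1 * 1 = 1
  1 * 4 = 4
  2 * 1 = 2
  2 * 4 = 8
  8 * 1 = 8
  8 * 4 = 11
XOR them: 1 XOR 4 XOR 2 XOR 8 XOR 8 XOR 11 = 12.
Result: 11 * 5 = 12 (in Nim).

12


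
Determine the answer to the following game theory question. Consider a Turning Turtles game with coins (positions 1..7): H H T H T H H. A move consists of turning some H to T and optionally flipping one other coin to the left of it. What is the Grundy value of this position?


Coins: H H T H T H H
Key fact: a single head at position k behaves exactly like a Nim heap of size k (turning it to T and optionally flipping a coin at j < k corresponds to moving the heap from k to j, or to 0), and heads combine as a disjunctive sum (two heads at the same place would cancel, matching j XOR j = 0). So the Nim-value is the XOR of the 1-indexed positions of the heads.
Face-up positions (1-indexed): [1, 2, 4, 6, 7]
XOR 0 with 1: 0 XOR 1 = 1
XOR 1 with 2: 1 XOR 2 = 3
XOR 3 with 4: 3 XOR 4 = 7
XOR 7 with 6: 7 XOR 6 = 1
XOR 1 with 7: 1 XOR 7 = 6
Nim-value = 6

6


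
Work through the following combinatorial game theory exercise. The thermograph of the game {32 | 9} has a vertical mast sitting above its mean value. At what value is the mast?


Game = {32 | 9}, a switch {a | b} with numbers a > b.
Its thermograph has left wall a - t and right wall b + t, which meet at t = (a - b)/2, where both equal (a + b)/2. So the mast (mean value) is at (a + b)/2.
Mean = (32 + (9))/2 = 41/2 = 41/2

41/2


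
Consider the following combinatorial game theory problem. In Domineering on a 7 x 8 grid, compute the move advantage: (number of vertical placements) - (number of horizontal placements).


Board is 7 x 8 (rows x cols).
Left (vertical) placements: (rows-1) * cols = 6 * 8 = 48
Right (horizontal) placements: rows * (cols-1) = 7 * 7 = 49
Advantage = Left - Right = 48 - 49 = -1

-1


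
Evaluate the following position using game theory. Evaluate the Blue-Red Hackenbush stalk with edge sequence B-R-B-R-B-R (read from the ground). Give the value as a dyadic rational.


Edges (from ground): B-R-B-R-B-R
By Berlekamp's sign-expansion rule, a Blue-Red Hackenbush stalk has the value of the surreal number whose sign sequence is the edge sequence with B -> + and R -> -.
Sign sequence: +-+-+-
Trace the sign expansion in the surreal number tree, starting from 0:
Edge 1: B (sign +) -> bounds (0, +inf), value = 1
Edge 2: R (sign -) -> bounds (0, 1), value = 1/2
Edge 3: B (sign +) -> bounds (1/2, 1), value = 3/4
Edge 4: R (sign -) -> bounds (1/2, 3/4), value = 5/8
Edge 5: B (sign +) -> bounds (5/8, 3/4), value = 11/16
Edge 6: R (sign -) -> bounds (5/8, 11/16), value = 21/32
Game value = 21/32

21/32


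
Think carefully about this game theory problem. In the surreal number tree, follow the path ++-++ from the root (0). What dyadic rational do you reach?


Sign expansion: ++-++
Rule: track bounds (lo, hi), initially (-inf, +inf). On '+', the current value becomes lo and we move to the simplest number in (value, hi): value + 1 if hi = +inf, otherwise the midpoint (value + hi)/2. On '-', the current value becomes hi and we move to value - 1 if lo = -inf, otherwise the midpoint (lo + value)/2.
Start at 0.
Step 1: sign = +, move right. Bounds: (0, +inf). Value = 1
Step 2: sign = +, move right. Bounds: (1, +inf). Value = 2
Step 3: sign = -, move left. Bounds: (1, 2). Value = 3/2
Step 4: sign = +, move right. Bounds: (3/2, 2). Value = 7/4
Step 5: sign = +, move right. Bounds: (7/4, 2). Value = 15/8
The surreal number with sign expansion ++-++ is 15/8.

15/8


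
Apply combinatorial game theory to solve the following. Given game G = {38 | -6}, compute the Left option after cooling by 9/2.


Original game: {38 | -6} (a switch {a | b} with a > b).
Cooling by t (for t below the temperature (a - b)/2 = 22) taxes each move by t: {a | b} cooled by t is {a - t | b + t}.
Cooling amount: t = 9/2
Cooled Left option: 38 - 9/2 = 67/2
Cooled Right option: -6 + 9/2 = -3/2
Cooled game: {67/2 | -3/2}
Left option = 67/2

67/2


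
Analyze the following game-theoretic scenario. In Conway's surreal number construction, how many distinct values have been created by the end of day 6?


Day 0: {|} = 0 is born. Count = 1.
Day n: the number of surreal numbers born by day n is 2^(n+1) - 1.
By day 0: 2^1 - 1 = 1
By day 1: 2^2 - 1 = 3
By day 2: 2^3 - 1 = 7
By day 3: 2^4 - 1 = 15
By day 4: 2^5 - 1 = 31
By day 5: 2^6 - 1 = 63
By day 6: 2^7 - 1 = 127
By day 6: 127 surreal numbers.

127


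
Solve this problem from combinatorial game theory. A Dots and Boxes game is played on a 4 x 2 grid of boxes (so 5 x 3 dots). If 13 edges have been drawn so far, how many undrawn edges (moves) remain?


Grid: 4 x 2 boxes, i.e. 5 rows and 3 columns of dots.
Horizontal edges: (rows + 1) * cols = 5 * 2 = 10
Vertical edges: rows * (cols + 1) = 4 * 3 = 12
Total edges: 10 + 12 = 22
Edges drawn: 13
Remaining: 22 - 13 = 9

9


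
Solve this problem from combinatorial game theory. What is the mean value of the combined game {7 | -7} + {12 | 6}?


G1 = {7 | -7}, G2 = {12 | 6}
Each is a switch {a | b} with numbers a > b; its mean value is (a + b)/2, and mean value is additive over game sums: m(G1 + G2) = m(G1) + m(G2).
Mean of G1 = (7 + (-7))/2 = 0/2 = 0
Mean of G2 = (12 + (6))/2 = 18/2 = 9
Mean of G1 + G2 = 0 + 9 = 9

9


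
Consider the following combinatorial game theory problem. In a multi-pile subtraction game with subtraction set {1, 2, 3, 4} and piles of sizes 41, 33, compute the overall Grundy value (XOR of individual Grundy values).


Subtraction set: {1, 2, 3, 4}
For this subtraction set, G(n) = n mod 5 (period = max + 1 = 5).
Pile 1 (size 41): G(41) = 41 mod 5 = 1
Pile 2 (size 33): G(33) = 33 mod 5 = 3
Total Grundy value = XOR of all: 1 XOR 3 = 2

2


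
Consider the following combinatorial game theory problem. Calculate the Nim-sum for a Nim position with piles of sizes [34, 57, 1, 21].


We need the XOR (exclusive or) of all pile sizes.
After XOR-ing pile 1 (size 34): 0 XOR 34 = 34
After XOR-ing pile 2 (size 57): 34 XOR 57 = 27
After XOR-ing pile 3 (size 1): 27 XOR 1 = 26
After XOR-ing pile 4 (size 21): 26 XOR 21 = 15
The Nim-value of this position is 15.

15


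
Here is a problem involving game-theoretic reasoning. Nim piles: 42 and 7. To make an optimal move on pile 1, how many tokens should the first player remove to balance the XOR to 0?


Piles: 42 and 7
Current XOR: 42 XOR 7 = 45 (non-zero, so this is an N-position).
To make the XOR zero, we need to find a move that balances the piles.
For pile 1 (size 42): target = 42 XOR 45 = 7
We reduce pile 1 from 42 to 7.
Tokens removed: 42 - 7 = 35
Verification: 7 XOR 7 = 0

35


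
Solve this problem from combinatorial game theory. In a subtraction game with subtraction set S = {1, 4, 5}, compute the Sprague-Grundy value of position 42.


The subtraction set is S = {1, 4, 5}.
G(k) = mex{ G(k - s) : s in S, s <= k }. We compute iteratively: G(0) = 0.
G(1) = mex({0}) = 1
G(2) = mex({1}) = 0
G(3) = mex({0}) = 1
G(4) = mex({0, 1}) = 2
G(5) = mex({0, 1, 2}) = 3
G(6) = mex({0, 1, 3}) = 2
G(7) = mex({0, 1, 2}) = 3
G(8) = mex({1, 2, 3}) = 0
G(9) = mex({0, 2, 3}) = 1
G(10) = mex({1, 2, 3}) = 0
G(11) = mex({0, 2, 3}) = 1
G(12) = mex({0, 1, 3}) = 2
Observe that G(8)..G(12) = 0, 1, 0, 1, 2 repeats G(0)..G(4) = 0, 1, 0, 1, 2.
For k >= max(S) = 5, G(k) is determined by the previous 5 values G(k-5)..G(k-1); a window of 5 consecutive values has recurred shifted by 8, so by induction G(k + 8) = G(k) for all k >= 0: the sequence is periodic from the start with period 8.
One period: G(0..7) = 0, 1, 0, 1, 2, 3, 2, 3.
42 mod 8 = 2, so G(42) = G(2) = 0.

0


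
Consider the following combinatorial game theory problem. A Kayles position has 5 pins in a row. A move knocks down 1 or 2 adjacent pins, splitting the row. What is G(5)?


Kayles: a move removes 1 or 2 adjacent pins from a contiguous row.
Removing pins from a row of k leaves two independent rows (a, b) with a + b = k - 1 (one pin) or a + b = k - 2 (two pins); an end removal gives a = 0.
By Sprague-Grundy, G(k) = mex{ G(a) XOR G(b) } over all these splits. G(0) = 0.
G(1): splits (0,0):0^0=0 -> mex({0}) = 1
G(2): splits (0,1):0^1=1 (0,0):0^0=0 -> mex({0, 1}) = 2
G(3): splits (0,2):0^2=2 (1,1):1^1=0 (0,1):0^1=1 -> mex({0, 1, 2}) = 3
G(4): splits (0,3):0^3=3 (1,2):1^2=3 (0,2):0^2=2 (1,1):1^1=0 -> mex({0, 2, 3}) = 1
G(5): splits (0,4):0^1=1 (1,3):1^3=2 (2,2):2^2=0 (0,3):0^3=3 (1,2):1^2=3 -> mex({0, 1, 2, 3}) = 4
Therefore G(5) = 4.

4


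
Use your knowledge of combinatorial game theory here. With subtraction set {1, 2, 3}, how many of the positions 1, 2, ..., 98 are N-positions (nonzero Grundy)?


Subtraction set S = {1, 2, 3}, so G(n) = n mod 4.
G(n) = 0 when n is a multiple of 4.
Multiples of 4 in [1, 98]: 24
N-positions (nonzero Grundy) = 98 - 24 = 74

74


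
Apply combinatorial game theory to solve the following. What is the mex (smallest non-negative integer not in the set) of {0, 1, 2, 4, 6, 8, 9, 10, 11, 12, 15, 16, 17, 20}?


Set = {0, 1, 2, 4, 6, 8, 9, 10, 11, 12, 15, 16, 17, 20}
0 is in the set.
1 is in the set.
2 is in the set.
3 is NOT in the set. This is the mex.
mex = 3

3


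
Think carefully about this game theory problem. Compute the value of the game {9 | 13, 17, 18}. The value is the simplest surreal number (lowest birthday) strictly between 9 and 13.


Left options: {9}, max = 9
Right options: {13, 17, 18}, min = 13
All options are numbers and max(Left) < min(Right), so by the simplicity theorem the value is the simplest (earliest-born) number strictly between 9 and 13.
Integers 10 through 12 all lie strictly between 9 and 13.
Among integers, the simplest (lowest birthday = smallest |n|; 0 is born on day 0, +-n on day n) is 10.
No non-integer in the interval can be simpler: if x is a non-integer in the interval, then floor(x) or ceil(x) also lies in the interval (the interval contains an integer), and both are proper prefixes of x's sign expansion, i.e. born earlier. So the game value is 10.
Game value = 10

10


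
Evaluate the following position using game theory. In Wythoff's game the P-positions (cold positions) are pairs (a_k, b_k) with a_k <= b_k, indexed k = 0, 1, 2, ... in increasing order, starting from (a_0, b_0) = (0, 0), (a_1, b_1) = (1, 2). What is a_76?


By Wythoff's theorem, a_k = floor(k * phi) and b_k = floor(k * phi^2) = a_k + k, where phi = (1 + sqrt(5))/2 is the golden ratio.
phi = (1 + sqrt(5))/2 = 1.618034
k = 76
k * phi = 76 * 1.618034 = 122.970583
a_76 = floor(k * phi) = 122

122


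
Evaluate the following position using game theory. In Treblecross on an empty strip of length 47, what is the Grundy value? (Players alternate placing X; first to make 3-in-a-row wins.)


Treblecross: place X on empty cells; 3-in-a-row wins.
Playing within two cells of an existing X lets the opponent win at once, so sensible play treats the cells i-2..i+2 around each X as dead. The player left with no safe cell loses, so this is a normal-play take-away game on strips of safe cells.
Placing X at cell i (0-indexed) of a strip of k safe cells leaves independent strips of sizes max(0, i-2) and max(0, k-i-3). Hence G(k) = mex{ G(max(0,i-2)) XOR G(max(0,k-i-3)) : 0 <= i < k }, with G(0) = 0.
G(1): splits (0,0):0^0=0 -> mex({0}) = 1
G(2): splits (0,0):0^0=0 -> mex({0}) = 1
G(3): splits (0,0):0^0=0 -> mex({0}) = 1
G(4): splits (0,1):0^1=1 (0,0):0^0=0 -> mex({0, 1}) = 2
G(5): splits (0,2):0^1=1 (0,1):0^1=1 (0,0):0^0=0 -> mex({0, 1}) = 2
G(6) = mex({1}) = 0
G(7) = mex({0, 1, 2}) = 3
G(8) = mex({0, 1, 2}) = 3
G(9) = mex({0, 2}) = 1
G(10) = mex({0, 2, 3}) = 1
G(11) = mex({0, 3}) = 1
G(12) = mex({1, 3}) = 0
G(13) = mex({0, 1, 2, 3}) = 4
G(14) = mex({0, 1, 2}) = 3
G(15) = mex({0, 1, 2}) = 3
G(16) = mex({0, 1, 2, 4}) = 3
G(17) = mex({0, 1, 3, 4}) = 2
G(18) = mex({0, 1, 3, 4}) = 2
G(19) = mex({0, 1, 3, 5}) = 2
G(20) = mex({0, 1, 2, 3, 5}) = 4
G(21) = mex({0, 1, 2, 3, 5}) = 4
G(22) = mex({1, 2, 6}) = 0
G(23) = mex({0, 1, 2, 3, 4, 6}) = 5
G(24) = mex({0, 1, 2, 3, 4}) = 5
G(25) = mex({0, 1, 3, 4, 7}) = 2
G(26) = mex({0, 1, 3, 4, 5, 7}) = 2
G(27) = mex({0, 1, 3, 5}) = 2
G(28) = mex({0, 1, 2, 5}) = 3
G(29) = mex({0, 1, 2, 4, 5, 6}) = 3
G(30) = mex({1, 2, 4, 6}) = 0
G(31) = mex({0, 1, 2, 3, 4, 6}) = 5
G(32) = mex({1, 2, 3, 4, 7}) = 0
G(33) = mex({0, 3, 7}) = 1
G(34) = mex({0, 2, 3, 5, 7}) = 1
G(35) = mex({0, 2, 3, 5, 6}) = 1
G(36) = mex({0, 1, 2, 5, 6}) = 3
G(37) = mex({0, 1, 2, 4, 5, 6}) = 3
G(38) = mex({0, 1, 2, 4}) = 3
G(39) = mex({0, 1, 2, 3, 4, 7}) = 5
G(40) = mex({0, 1, 2, 3, 4, 5, 7}) = 6
G(41) = mex({0, 1, 2, 3, 5, 7}) = 4
G(42) = mex({0, 1, 2, 3, 5, 6, 7}) = 4
G(43) = mex({0, 2, 3, 5, 6}) = 1
G(44) = mex({1, 2, 3, 4, 5, 6}) = 0
G(45) = mex({0, 1, 2, 3, 4, 6, 7}) = 5
G(46) = mex({0, 1, 2, 3, 4, 7}) = 5
G(47) = mex({0, 1, 2, 3, 4, 5, 7}) = 6
Therefore G(47) = 6.

6


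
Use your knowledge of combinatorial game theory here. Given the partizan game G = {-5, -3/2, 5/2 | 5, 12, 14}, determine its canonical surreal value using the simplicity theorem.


Left options: {-5, -3/2, 5/2}, max = 5/2
Right options: {5, 12, 14}, min = 5
All options are numbers and max(Left) < min(Right), so by the simplicity theorem the value is the simplest (earliest-born) number strictly between 5/2 and 5.
Integers 3 through 4 all lie strictly between 5/2 and 5.
Among integers, the simplest (lowest birthday = smallest |n|; 0 is born on day 0, +-n on day n) is 3.
No non-integer in the interval can be simpler: if x is a non-integer in the interval, then floor(x) or ceil(x) also lies in the interval (the interval contains an integer), and both are proper prefixes of x's sign expansion, i.e. born earlier. So the game value is 3.
Game value = 3

3


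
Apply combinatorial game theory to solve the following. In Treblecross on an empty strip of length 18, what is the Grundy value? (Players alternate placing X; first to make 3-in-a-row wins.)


Treblecross: place X on empty cells; 3-in-a-row wins.
Playing within two cells of an existing X lets the opponent win at once, so sensible play treats the cells i-2..i+2 around each X as dead. The player left with no safe cell loses, so this is a normal-play take-away game on strips of safe cells.
Placing X at cell i (0-indexed) of a strip of k safe cells leaves independent strips of sizes max(0, i-2) and max(0, k-i-3). Hence G(k) = mex{ G(max(0,i-2)) XOR G(max(0,k-i-3)) : 0 <= i < k }, with G(0) = 0.
G(1): splits (0,0):0^0=0 -> mex({0}) = 1
G(2): splits (0,0):0^0=0 -> mex({0}) = 1
G(3): splits (0,0):0^0=0 -> mex({0}) = 1
G(4): splits (0,1):0^1=1 (0,0):0^0=0 -> mex({0, 1}) = 2
G(5): splits (0,2):0^1=1 (0,1):0^1=1 (0,0):0^0=0 -> mex({0, 1}) = 2
G(6) = mex({1}) = 0
G(7) = mex({0, 1, 2}) = 3
G(8) = mex({0, 1, 2}) = 3
G(9) = mex({0, 2}) = 1
G(10) = mex({0, 2, 3}) = 1
G(11) = mex({0, 3}) = 1
G(12) = mex({1, 3}) = 0
G(13) = mex({0, 1, 2, 3}) = 4
G(14) = mex({0, 1, 2}) = 3
G(15) = mex({0, 1, 2}) = 3
G(16) = mex({0, 1, 2, 4}) = 3
G(17) = mex({0, 1, 3, 4}) = 2
G(18) = mex({0, 1, 3, 4}) = 2
Therefore G(18) = 2.

2


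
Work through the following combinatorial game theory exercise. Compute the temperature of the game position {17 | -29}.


The game is {17 | -29}, a switch {a | b} with numbers a > b.
Cooling {a | b} by t gives {a - t | b + t}, which stops being hot when a - t = b + t, i.e. at t = (a - b)/2. So the temperature of a switch is (a - b)/2.
Temperature = (Left option - Right option) / 2
= (17 - (-29)) / 2
= 46 / 2
= 23

23


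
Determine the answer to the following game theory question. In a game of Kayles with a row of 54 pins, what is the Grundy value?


Kayles: a move removes 1 or 2 adjacent pins from a contiguous row.
Removing pins from a row of k leaves two independent rows (a, b) with a + b = k - 1 (one pin) or a + b = k - 2 (two pins); an end removal gives a = 0.
By Sprague-Grundy, G(k) = mex{ G(a) XOR G(b) } over all these splits. G(0) = 0.
G(1): splits (0,0):0^0=0 -> mex({0}) = 1
G(2): splits (0,1):0^1=1 (0,0):0^0=0 -> mex({0, 1}) = 2
G(3): splits (0,2):0^2=2 (1,1):1^1=0 (0,1):0^1=1 -> mex({0, 1, 2}) = 3
G(4): splits (0,3):0^3=3 (1,2):1^2=3 (0,2):0^2=2 (1,1):1^1=0 -> mex({0, 2, 3}) = 1
G(5): splits (0,4):0^1=1 (1,3):1^3=2 (2,2):2^2=0 (0,3):0^3=3 (1,2):1^2=3 -> mex({0, 1, 2, 3}) = 4
G(6) = mex({0, 1, 2, 4}) = 3
G(7) = mex({0, 1, 3, 4, 5}) = 2
G(8) = mex({0, 2, 3, 5, 6}) = 1
G(9) = mex({0, 1, 2, 3, 6, 7}) = 4
G(10) = mex({0, 1, 3, 4, 5, 7}) = 2
G(11) = mex({0, 1, 2, 3, 4, 5}) = 6
G(12) = mex({0, 1, 2, 3, 5, 6, 7}) = 4
G(13) = mex({0, 2, 3, 4, 6, 7}) = 1
G(14) = mex({0, 1, 4, 5, 6, 7}) = 2
G(15) = mex({0, 1, 2, 3, 4, 5, 6}) = 7
G(16) = mex({0, 2, 3, 5, 6, 7}) = 1
G(17) = mex({0, 1, 2, 3, 5, 6, 7}) = 4
G(18) = mex({0, 1, 2, 4, 5, 6}) = 3
G(19) = mex({0, 1, 3, 4, 5, 7}) = 2
G(20) = mex({0, 2, 3, 4, 5, 6, 7}) = 1
G(21) = mex({0, 1, 2, 3, 5, 6, 7}) = 4
G(22) = mex({0, 1, 2, 3, 4, 5, 7}) = 6
G(23) = mex({0, 1, 2, 3, 4, 5, 6}) = 7
G(24) = mex({0, 1, 2, 3, 5, 6, 7}) = 4
G(25) = mex({0, 2, 3, 4, 6, 7}) = 1
G(26) = mex({0, 1, 3, 4, 5, 6, 7}) = 2
G(27) = mex({0, 1, 2, 3, 4, 5, 6, 7}) = 8
G(28) = mex({0, 1, 2, 3, 4, 6, 7, 8}) = 5
G(29) = mex({0, 1, 2, 3, 5, 6, 7, 8, 9}) = 4
G(30) = mex({0, 1, 2, 3, 4, 5, 6, 9, 10}) = 7
G(31) = mex({0, 1, 3, 4, 5, 7, 10, 11}) = 2
G(32) = mex({0, 2, 3, 4, 5, 6, 7, 9, 11}) = 1
G(33) = mex({0, 1, 2, 3, 4, 5, 6, 7, 9, 12}) = 8
G(34) = mex({0, 1, 2, 3, 4, 5, 7, 8, 11, 12}) = 6
G(35) = mex({0, 1, 2, 3, 4, 5, 6, 8, 9, 10, 11}) = 7
G(36) = mex({0, 1, 2, 3, 5, 6, 7, 9, 10}) = 4
G(37) = mex({0, 2, 3, 4, 6, 7, 9, 10, 11, 12}) = 1
G(38) = mex({0, 1, 3, 4, 5, 6, 7, 9, 10, 11, 12}) = 2
G(39) = mex({0, 1, 2, 4, 5, 6, 7, 9, 10, 12, 14}) = 3
G(40) = mex({0, 2, 3, 4, 6, 7, 11, 12, 14}) = 1
G(41) = mex({0, 1, 2, 3, 5, 6, 7, 9, 10, 11, 12}) = 4
G(42) = mex({0, 1, 2, 3, 4, 5, 6, 9, 10}) = 7
G(43) = mex({0, 1, 3, 4, 5, 7, 9, 10, 12, 15}) = 2
G(44) = mex({0, 2, 3, 4, 5, 6, 7, 9, 10, 12, 15}) = 1
G(45) = mex({0, 1, 2, 3, 4, 5, 6, 7, 9, 10, 12, 14}) = 8
G(46) = mex({0, 1, 3, 4, 5, 7, 8, 11, 12, 14}) = 2
G(47) = mex({0, 1, 2, 3, 4, 5, 6, 8, 9, 10, 11, 12}) = 7
G(48) = mex({0, 1, 2, 3, 5, 6, 7, 9, 10}) = 4
G(49) = mex({0, 2, 3, 4, 6, 7, 9, 10, 11, 12, 15}) = 1
G(50) = mex({0, 1, 4, 5, 6, 7, 9, 11, 12, 14, 15}) = 2
G(51) = mex({0, 1, 2, 3, 4, 5, 6, 7, 9, 12, 14, 15}) = 8
G(52) = mex({0, 2, 3, 4, 5, 6, 7, 8, 11, 12, 15}) = 1
G(53) = mex({0, 1, 2, 3, 5, 6, 7, 8, 9, 10, 11, 12}) = 4
G(54) = mex({0, 1, 2, 3, 4, 5, 6, 9, 10}) = 7
Therefore G(54) = 7.

7


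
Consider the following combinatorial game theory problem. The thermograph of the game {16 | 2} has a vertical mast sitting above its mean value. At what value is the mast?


Game = {16 | 2}, a switch {a | b} with numbers a > b.
Its thermograph has left wall a - t and right wall b + t, which meet at t = (a - b)/2, where both equal (a + b)/2. So the mast (mean value) is at (a + b)/2.
Mean = (16 + (2))/2 = 18/2 = 9

9


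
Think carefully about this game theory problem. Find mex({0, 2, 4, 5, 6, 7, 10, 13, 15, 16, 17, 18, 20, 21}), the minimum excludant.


Set = {0, 2, 4, 5, 6, 7, 10, 13, 15, 16, 17, 18, 20, 21}
0 is in the set.
1 is NOT in the set. This is the mex.
mex = 1

1


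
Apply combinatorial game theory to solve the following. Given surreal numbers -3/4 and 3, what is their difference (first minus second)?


x = -3/4, y = 3
Converting to common denominator: 4
x = -3/4, y = 12/4
x - y = -3/4 - 3 = -15/4

-15/4


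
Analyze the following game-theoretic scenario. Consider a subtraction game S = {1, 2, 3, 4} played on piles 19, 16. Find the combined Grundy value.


Subtraction set: {1, 2, 3, 4}
For this subtraction set, G(n) = n mod 5 (period = max + 1 = 5).
Pile 1 (size 19): G(19) = 19 mod 5 = 4
Pile 2 (size 16): G(16) = 16 mod 5 = 1
Total Grundy value = XOR of all: 4 XOR 1 = 5

5


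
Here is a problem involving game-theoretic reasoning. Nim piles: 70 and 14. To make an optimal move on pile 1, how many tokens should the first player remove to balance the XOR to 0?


Piles: 70 and 14
Current XOR: 70 XOR 14 = 72 (non-zero, so this is an N-position).
To make the XOR zero, we need to find a move that balances the piles.
For pile 1 (size 70): target = 70 XOR 72 = 14
We reduce pile 1 from 70 to 14.
Tokens removed: 70 - 14 = 56
Verification: 14 XOR 14 = 0

56


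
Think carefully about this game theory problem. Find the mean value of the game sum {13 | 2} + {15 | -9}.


G1 = {13 | 2}, G2 = {15 | -9}
Each is a switch {a | b} with numbers a > b; its mean value is (a + b)/2, and mean value is additive over game sums: m(G1 + G2) = m(G1) + m(G2).
Mean of G1 = (13 + (2))/2 = 15/2 = 15/2
Mean of G2 = (15 + (-9))/2 = 6/2 = 3
Mean of G1 + G2 = 15/2 + 3 = 21/2

21/2


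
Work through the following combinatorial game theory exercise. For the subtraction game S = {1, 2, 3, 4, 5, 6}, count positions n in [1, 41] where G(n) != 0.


Subtraction set S = {1, 2, 3, 4, 5, 6}, so G(n) = n mod 7.
G(n) = 0 when n is a multiple of 7.
Multiples of 7 in [1, 41]: 5
N-positions (nonzero Grundy) = 41 - 5 = 36

36


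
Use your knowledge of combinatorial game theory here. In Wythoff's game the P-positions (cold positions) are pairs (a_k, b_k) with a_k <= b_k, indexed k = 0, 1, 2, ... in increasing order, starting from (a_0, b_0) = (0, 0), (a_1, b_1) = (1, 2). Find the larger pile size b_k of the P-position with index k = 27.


By Wythoff's theorem, a_k = floor(k * phi) and b_k = floor(k * phi^2) = a_k + k, where phi = (1 + sqrt(5))/2 is the golden ratio.
phi = (1 + sqrt(5))/2 = 1.618034
phi^2 = phi + 1 = 2.618034
k = 27
k * phi^2 = 27 * 2.618034 = 70.686918
b_27 = floor(k * phi^2) = 70 (check: a_27 + k = 43 + 27 = 70)

70


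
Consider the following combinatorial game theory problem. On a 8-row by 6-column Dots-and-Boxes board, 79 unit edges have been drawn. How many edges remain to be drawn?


Grid: 8 x 6 boxes, i.e. 9 rows and 7 columns of dots.
Horizontal edges: (rows + 1) * cols = 9 * 6 = 54
Vertical edges: rows * (cols + 1) = 8 * 7 = 56
Total edges: 54 + 56 = 110
Edges drawn: 79
Remaining: 110 - 79 = 31

31


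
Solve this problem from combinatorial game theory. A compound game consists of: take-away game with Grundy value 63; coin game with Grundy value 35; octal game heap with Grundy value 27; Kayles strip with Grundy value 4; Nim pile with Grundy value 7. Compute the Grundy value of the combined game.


By the Sprague-Grundy theorem, the Grundy value of a sum of games is the XOR of individual Grundy values.
take-away game: Grundy value = 63. Running XOR: 0 XOR 63 = 63
coin game: Grundy value = 35. Running XOR: 63 XOR 35 = 28
octal game heap: Grundy value = 27. Running XOR: 28 XOR 27 = 7
Kayles strip: Grundy value = 4. Running XOR: 7 XOR 4 = 3
Nim pile: Grundy value = 7. Running XOR: 3 XOR 7 = 4
The combined Grundy value is 4.

4


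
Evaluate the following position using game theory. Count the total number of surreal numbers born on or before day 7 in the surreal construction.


Day 0: {|} = 0 is born. Count = 1.
Day n: the number of surreal numbers born by day n is 2^(n+1) - 1.
By day 0: 2^1 - 1 = 1
By day 1: 2^2 - 1 = 3
By day 2: 2^3 - 1 = 7
By day 3: 2^4 - 1 = 15
By day 4: 2^5 - 1 = 31
By day 5: 2^6 - 1 = 63
By day 6: 2^7 - 1 = 127
By day 7: 2^8 - 1 = 255
By day 7: 255 surreal numbers.

255


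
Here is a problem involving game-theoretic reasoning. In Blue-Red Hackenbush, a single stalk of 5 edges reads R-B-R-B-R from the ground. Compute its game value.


Edges (from ground): R-B-R-B-R
By Berlekamp's sign-expansion rule, a Blue-Red Hackenbush stalk has the value of the surreal number whose sign sequence is the edge sequence with B -> + and R -> -.
Sign sequence: -+-+-
Trace the sign expansion in the surreal number tree, starting from 0:
Edge 1: R (sign -) -> bounds (-inf, 0), value = -1
Edge 2: B (sign +) -> bounds (-1, 0), value = -1/2
Edge 3: R (sign -) -> bounds (-1, -1/2), value = -3/4
Edge 4: B (sign +) -> bounds (-3/4, -1/2), value = -5/8
Edge 5: R (sign -) -> bounds (-3/4, -5/8), value = -11/16
Game value = -11/16

-11/16


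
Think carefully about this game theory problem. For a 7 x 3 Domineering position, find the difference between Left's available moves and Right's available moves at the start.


Board is 7 x 3 (rows x cols).
Left (vertical) placements: (rows-1) * cols = 6 * 3 = 18
Right (horizontal) placements: rows * (cols-1) = 7 * 2 = 14
Advantage = Left - Right = 18 - 14 = 4

4


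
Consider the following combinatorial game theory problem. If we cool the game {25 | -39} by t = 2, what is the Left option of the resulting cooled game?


Original game: {25 | -39} (a switch {a | b} with a > b).
Cooling by t (for t below the temperature (a - b)/2 = 32) taxes each move by t: {a | b} cooled by t is {a - t | b + t}.
Cooling amount: t = 2
Cooled Left option: 25 - 2 = 23
Cooled Right option: -39 + 2 = -37
Cooled game: {23 | -37}
Left option = 23

23


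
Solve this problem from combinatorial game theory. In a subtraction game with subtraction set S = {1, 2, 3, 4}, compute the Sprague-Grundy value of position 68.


The subtraction set is S = {1, 2, 3, 4}.
G(k) = mex{ G(k - s) : s in S, s <= k }. We compute iteratively: G(0) = 0.
G(1) = mex({0}) = 1
G(2) = mex({0, 1}) = 2
G(3) = mex({0, 1, 2}) = 3
G(4) = mex({0, 1, 2, 3}) = 4
G(5) = mex({1, 2, 3, 4}) = 0
G(6) = mex({0, 2, 3, 4}) = 1
G(7) = mex({0, 1, 3, 4}) = 2
G(8) = mex({0, 1, 2, 4}) = 3
Observe that G(5)..G(8) = 0, 1, 2, 3 repeats G(0)..G(3) = 0, 1, 2, 3.
For k >= max(S) = 4, G(k) is determined by the previous 4 values G(k-4)..G(k-1); a window of 4 consecutive values has recurred shifted by 5, so by induction G(k + 5) = G(k) for all k >= 0: the sequence is periodic from the start with period 5.
One period: G(0..4) = 0, 1, 2, 3, 4.
68 mod 5 = 3, so G(68) = G(3) = 3.

3


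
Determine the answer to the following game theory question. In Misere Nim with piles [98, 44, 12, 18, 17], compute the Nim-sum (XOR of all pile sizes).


We need the XOR (exclusive or) of all pile sizes.
After XOR-ing pile 1 (size 98): 0 XOR 98 = 98
After XOR-ing pile 2 (size 44): 98 XOR 44 = 78
After XOR-ing pile 3 (size 12): 78 XOR 12 = 66
After XOR-ing pile 4 (size 18): 66 XOR 18 = 80
After XOR-ing pile 5 (size 17): 80 XOR 17 = 65
The Nim-value of this position is 65.

65


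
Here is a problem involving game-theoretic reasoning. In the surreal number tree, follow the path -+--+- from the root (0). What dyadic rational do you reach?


Sign expansion: -+--+-
Rule: track bounds (lo, hi), initially (-inf, +inf). On '+', the current value becomes lo and we move to the simplest number in (value, hi): value + 1 if hi = +inf, otherwise the midpoint (value + hi)/2. On '-', the current value becomes hi and we move to value - 1 if lo = -inf, otherwise the midpoint (lo + value)/2.
Start at 0.
Step 1: sign = -, move left. Bounds: (-inf, 0). Value = -1
Step 2: sign = +, move right. Bounds: (-1, 0). Value = -1/2
Step 3: sign = -, move left. Bounds: (-1, -1/2). Value = -3/4
Step 4: sign = -, move left. Bounds: (-1, -3/4). Value = -7/8
Step 5: sign = +, move right. Bounds: (-7/8, -3/4). Value = -13/16
Step 6: sign = -, move left. Bounds: (-7/8, -13/16). Value = -27/32
The surreal number with sign expansion -+--+- is -27/32.

-27/32


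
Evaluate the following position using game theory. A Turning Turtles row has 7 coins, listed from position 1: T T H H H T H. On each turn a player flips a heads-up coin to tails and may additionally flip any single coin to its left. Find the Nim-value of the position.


Coins: T T H H H T H
Key fact: a single head at position k behaves exactly like a Nim heap of size k (turning it to T and optionally flipping a coin at j < k corresponds to moving the heap from k to j, or to 0), and heads combine as a disjunctive sum (two heads at the same place would cancel, matching j XOR j = 0). So the Nim-value is the XOR of the 1-indexed positions of the heads.
Face-up positions (1-indexed): [3, 4, 5, 7]
XOR 0 with 3: 0 XOR 3 = 3
XOR 3 with 4: 3 XOR 4 = 7
XOR 7 with 5: 7 XOR 5 = 2
XOR 2 with 7: 2 XOR 7 = 5
Nim-value = 5

5


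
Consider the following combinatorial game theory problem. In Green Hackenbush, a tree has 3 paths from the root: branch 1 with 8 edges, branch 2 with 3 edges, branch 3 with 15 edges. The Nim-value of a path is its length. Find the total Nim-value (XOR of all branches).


The tree has 3 branches from the ground vertex.
In Green Hackenbush, the Nim-value of a simple path of length k is k.
Branch 1: length 8, Nim-value = 8
Branch 2: length 3, Nim-value = 3
Branch 3: length 15, Nim-value = 15
Total Nim-value = XOR of all branch values:
0 XOR 8 = 8
8 XOR 3 = 11
11 XOR 15 = 4
Nim-value of the tree = 4

4
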